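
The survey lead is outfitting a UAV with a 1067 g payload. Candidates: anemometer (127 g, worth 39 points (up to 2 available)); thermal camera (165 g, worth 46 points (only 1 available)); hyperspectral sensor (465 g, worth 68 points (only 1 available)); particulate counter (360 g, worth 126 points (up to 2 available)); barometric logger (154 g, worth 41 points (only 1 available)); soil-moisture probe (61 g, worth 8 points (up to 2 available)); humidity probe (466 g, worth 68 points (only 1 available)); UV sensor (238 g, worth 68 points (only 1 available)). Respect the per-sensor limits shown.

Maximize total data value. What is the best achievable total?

340

By data value per g: particulate counter 0.35, anemometer 0.31, UV sensor 0.29 lead.
Filling by ratio: 2×anemometer + 2×particulate counter + soil-moisture probe for 338, with 32 g left unused.
Replace anemometer with barometric logger: the trade gains 2 net, giving 340 at 1062 g.
Nothing else within 1067 g beats 340.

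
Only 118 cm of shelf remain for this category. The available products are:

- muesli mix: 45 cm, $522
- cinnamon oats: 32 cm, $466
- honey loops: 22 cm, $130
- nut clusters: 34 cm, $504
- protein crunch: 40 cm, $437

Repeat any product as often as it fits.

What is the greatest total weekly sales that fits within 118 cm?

Filling by ratio: 3×nut clusters for 1512, with 16 cm left unused.
Replace nut clusters with muesli mix: the trade gains 18 net, giving 1530 at 113 cm.

1530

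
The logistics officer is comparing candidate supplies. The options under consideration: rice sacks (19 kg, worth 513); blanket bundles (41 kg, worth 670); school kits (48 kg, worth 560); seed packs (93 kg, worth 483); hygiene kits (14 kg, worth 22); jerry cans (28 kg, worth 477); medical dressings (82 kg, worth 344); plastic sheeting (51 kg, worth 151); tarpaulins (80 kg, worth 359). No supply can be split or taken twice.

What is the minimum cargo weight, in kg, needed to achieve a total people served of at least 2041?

Minimise kg subject to total people served ≥ 2041.
rice sacks + blanket bundles + school kits + jerry cans reaches 2220 using 136 kg.
No combination under 136 kg hits 2041.

136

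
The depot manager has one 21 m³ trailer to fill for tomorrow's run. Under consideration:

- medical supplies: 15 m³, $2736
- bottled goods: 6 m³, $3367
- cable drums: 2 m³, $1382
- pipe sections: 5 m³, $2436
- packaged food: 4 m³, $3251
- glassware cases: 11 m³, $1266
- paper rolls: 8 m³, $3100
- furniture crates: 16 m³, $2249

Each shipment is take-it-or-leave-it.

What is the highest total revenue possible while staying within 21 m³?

11100

The ratio heuristic lands on bottled goods + cable drums + pipe sections + packaged food (10436) but leaves 4 m³ idle.
The 5 m³ tied up in pipe sections is better spent on paper rolls — total rises to 11100 (20 m³).
Every other selection either busts 21 m³ or fails to beat 11100.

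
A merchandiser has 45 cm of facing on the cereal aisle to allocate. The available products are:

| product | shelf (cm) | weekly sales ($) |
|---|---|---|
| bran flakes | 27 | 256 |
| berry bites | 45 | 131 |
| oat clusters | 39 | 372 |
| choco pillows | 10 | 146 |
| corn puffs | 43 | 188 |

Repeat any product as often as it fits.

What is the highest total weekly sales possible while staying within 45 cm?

Taking 4×choco pillows: 40 cm used, 584 in weekly sales.
The spare 5 cm is too small for any remaining product, and no exchange beats 584.

584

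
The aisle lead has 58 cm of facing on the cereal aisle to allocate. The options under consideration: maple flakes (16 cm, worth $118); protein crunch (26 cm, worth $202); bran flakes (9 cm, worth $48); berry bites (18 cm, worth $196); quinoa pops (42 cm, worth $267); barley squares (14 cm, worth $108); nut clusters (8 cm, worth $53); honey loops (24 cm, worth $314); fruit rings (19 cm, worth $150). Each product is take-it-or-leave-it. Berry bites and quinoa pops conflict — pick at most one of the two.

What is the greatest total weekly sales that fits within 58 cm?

628

Taking the top-ratio products first gives berry bites + barley squares + honey loops for 618 (56 cm).
Replace barley squares with maple flakes: the trade gains 10 net, giving 628 at 58 cm.
Next best is berry bites + barley squares + honey loops at 618 (56 cm) — short by 10.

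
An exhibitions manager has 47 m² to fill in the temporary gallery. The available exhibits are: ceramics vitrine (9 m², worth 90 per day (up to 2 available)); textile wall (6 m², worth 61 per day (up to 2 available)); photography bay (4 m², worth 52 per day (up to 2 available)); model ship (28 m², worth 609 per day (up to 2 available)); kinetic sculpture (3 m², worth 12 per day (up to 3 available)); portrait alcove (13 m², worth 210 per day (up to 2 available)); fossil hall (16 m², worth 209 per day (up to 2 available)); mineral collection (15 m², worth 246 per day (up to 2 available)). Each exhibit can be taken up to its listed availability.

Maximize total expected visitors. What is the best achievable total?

Photography bay + model ship + mineral collection uses 47 of the 47 m² and totals 907.
Nothing else within 47 m² beats 907.

907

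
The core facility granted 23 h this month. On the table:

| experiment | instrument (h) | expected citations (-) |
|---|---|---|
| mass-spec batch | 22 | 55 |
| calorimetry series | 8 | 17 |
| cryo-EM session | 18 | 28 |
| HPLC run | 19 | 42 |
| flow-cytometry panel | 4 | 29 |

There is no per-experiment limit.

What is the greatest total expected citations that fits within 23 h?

Best packing: 5×flow-cytometry panel — 20 h, 145 total.

145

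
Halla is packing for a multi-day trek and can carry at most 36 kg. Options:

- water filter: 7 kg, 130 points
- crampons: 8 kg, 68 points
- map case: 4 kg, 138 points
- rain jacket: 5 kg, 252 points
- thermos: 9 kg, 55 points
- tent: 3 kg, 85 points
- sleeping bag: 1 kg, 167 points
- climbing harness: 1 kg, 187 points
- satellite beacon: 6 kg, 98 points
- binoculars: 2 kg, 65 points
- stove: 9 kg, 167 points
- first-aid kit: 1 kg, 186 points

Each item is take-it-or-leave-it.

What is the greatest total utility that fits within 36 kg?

1390

Filling by ratio: water filter + map case + rain jacket + tent + sleeping bag + climbing harness + binoculars + stove + first-aid kit for 1377, with 3 kg left unused.
Replace tent with satellite beacon: the trade gains 13 net, giving 1390 at 36 kg.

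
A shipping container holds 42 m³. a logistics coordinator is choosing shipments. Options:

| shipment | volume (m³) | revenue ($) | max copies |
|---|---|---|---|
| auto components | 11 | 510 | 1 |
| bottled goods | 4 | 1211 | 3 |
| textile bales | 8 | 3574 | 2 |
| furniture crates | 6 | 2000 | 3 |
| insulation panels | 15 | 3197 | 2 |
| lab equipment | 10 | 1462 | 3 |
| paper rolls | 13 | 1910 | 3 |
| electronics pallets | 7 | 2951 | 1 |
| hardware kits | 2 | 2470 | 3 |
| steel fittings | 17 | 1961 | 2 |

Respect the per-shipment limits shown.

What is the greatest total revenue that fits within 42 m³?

Best packing: 2×textile bales + 2×furniture crates + electronics pallets + 3×hardware kits — 41 m³, 21509 total.
That's the maximum — no swap from here does better than 21509.

21509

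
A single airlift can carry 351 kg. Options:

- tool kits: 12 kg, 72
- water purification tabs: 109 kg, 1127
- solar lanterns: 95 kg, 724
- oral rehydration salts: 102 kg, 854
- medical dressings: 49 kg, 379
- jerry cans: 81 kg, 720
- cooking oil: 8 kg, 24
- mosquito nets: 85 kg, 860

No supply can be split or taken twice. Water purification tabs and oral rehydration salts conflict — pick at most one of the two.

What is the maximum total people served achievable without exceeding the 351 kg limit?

3182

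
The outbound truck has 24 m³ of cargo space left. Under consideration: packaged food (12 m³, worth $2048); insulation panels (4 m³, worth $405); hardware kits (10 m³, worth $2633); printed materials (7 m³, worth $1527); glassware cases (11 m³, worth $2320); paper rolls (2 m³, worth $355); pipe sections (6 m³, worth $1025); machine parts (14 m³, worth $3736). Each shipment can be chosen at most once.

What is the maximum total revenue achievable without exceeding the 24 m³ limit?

6369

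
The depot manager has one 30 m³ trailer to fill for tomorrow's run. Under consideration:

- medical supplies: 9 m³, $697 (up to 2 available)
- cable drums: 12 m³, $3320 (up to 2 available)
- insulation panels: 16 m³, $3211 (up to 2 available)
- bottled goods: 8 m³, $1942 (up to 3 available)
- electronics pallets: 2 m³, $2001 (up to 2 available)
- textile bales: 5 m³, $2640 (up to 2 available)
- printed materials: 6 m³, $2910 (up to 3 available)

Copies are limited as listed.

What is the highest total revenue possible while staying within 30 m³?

Taking the top-ratio shipments first gives 2×electronics pallets + 2×textile bales + 2×printed materials for 15102 (26 m³).
Dropping electronics pallets frees 2 m³; slotting in printed materials (6 m³) lifts the total to 16011 at 30 m³.
Nothing else within 30 m³ beats 16011.

16011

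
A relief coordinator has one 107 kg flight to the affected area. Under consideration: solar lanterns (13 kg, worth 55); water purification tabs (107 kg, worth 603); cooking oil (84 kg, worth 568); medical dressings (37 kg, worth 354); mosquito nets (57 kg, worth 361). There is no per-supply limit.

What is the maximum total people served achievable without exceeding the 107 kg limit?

Best packing: 2×solar lanterns + 2×medical dressings — 100 kg, 818 total.

818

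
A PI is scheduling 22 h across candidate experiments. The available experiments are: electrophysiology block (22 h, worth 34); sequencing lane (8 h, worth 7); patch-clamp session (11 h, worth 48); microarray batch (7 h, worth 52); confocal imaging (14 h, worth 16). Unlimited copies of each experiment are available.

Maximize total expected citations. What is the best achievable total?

By expected citations per h: microarray batch 7.43, patch-clamp session 4.36, electrophysiology block 1.55 lead.
Taking 3×microarray batch: 21 h used, 156 in expected citations.
Nothing else within 22 h beats 156.

156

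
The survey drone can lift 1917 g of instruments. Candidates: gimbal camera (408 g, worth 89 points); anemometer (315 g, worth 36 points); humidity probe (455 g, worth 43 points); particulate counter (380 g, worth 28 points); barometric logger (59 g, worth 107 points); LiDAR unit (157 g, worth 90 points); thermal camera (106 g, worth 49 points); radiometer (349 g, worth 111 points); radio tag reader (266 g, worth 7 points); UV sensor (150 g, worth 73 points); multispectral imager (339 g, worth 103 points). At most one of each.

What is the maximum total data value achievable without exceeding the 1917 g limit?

Best packing: gimbal camera + anemometer + barometric logger + LiDAR unit + thermal camera + radiometer + UV sensor + multispectral imager — 1883 g, 658 total.
The closest alternative, gimbal camera + barometric logger + LiDAR unit + thermal camera + radiometer + radio tag reader + UV sensor + multispectral imager, reaches only 629.

658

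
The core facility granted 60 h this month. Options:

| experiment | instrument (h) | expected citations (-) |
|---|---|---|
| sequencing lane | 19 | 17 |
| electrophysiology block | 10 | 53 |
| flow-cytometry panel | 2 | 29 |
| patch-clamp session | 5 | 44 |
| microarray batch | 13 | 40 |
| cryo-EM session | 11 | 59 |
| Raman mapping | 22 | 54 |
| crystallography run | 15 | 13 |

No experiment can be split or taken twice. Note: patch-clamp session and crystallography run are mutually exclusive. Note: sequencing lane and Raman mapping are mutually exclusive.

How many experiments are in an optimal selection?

Optimal total is 242.
For example sequencing lane + electrophysiology block + flow-cytometry panel + patch-clamp session + microarray batch + cryo-EM session achieves it, using 60 h.
Any selection reaching 242 contains exactly 6 experiments.

6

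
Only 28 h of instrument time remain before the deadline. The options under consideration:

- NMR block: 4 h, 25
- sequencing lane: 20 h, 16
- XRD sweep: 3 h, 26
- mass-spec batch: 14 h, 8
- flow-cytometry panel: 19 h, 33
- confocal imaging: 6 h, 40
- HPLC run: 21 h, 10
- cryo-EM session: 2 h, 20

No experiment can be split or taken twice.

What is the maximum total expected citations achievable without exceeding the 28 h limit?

111

Best packing: NMR block + XRD sweep + confocal imaging + cryo-EM session — 15 h, 111 total.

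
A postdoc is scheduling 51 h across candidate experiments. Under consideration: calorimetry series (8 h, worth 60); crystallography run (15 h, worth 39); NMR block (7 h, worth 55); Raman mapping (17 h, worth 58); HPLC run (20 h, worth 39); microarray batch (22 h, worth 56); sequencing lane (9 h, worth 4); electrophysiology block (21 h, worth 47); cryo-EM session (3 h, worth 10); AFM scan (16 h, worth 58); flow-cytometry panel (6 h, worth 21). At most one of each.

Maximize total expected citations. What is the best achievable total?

A density-first pass picks calorimetry series + NMR block + sequencing lane + cryo-EM session + AFM scan + flow-cytometry panel — 208 at 49 h.
The 15 h tied up in sequencing lane and flow-cytometry panel is better spent on Raman mapping — total rises to 241 (51 h).

241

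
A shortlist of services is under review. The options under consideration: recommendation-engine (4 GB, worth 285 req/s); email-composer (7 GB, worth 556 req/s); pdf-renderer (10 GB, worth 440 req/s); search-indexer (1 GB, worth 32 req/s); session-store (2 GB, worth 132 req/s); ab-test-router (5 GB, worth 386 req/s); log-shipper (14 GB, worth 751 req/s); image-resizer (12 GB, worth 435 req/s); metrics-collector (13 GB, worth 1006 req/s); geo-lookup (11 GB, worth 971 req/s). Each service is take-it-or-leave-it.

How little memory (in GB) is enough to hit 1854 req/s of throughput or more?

Look for the lowest-memory combination reaching 1854.
email-composer + ab-test-router + geo-lookup reaches 1913 using 23 GB.
Any bundle with less than 23 GB falls short of 1854.

23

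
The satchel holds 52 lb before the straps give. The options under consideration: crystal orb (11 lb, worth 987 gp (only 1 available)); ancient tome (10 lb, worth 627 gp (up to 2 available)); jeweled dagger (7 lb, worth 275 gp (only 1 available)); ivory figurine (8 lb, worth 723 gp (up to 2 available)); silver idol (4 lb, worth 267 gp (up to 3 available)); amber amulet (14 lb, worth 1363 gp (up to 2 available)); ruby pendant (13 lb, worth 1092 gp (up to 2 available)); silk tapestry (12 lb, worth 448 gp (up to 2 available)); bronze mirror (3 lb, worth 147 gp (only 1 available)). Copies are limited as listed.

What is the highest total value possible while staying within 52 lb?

By value per lb: amber amulet 97.36, ivory figurine 90.38, crystal orb 89.73 lead.
A density-first pass picks 2×ivory figurine + 2×silver idol + 2×amber amulet — 4706 at 52 lb.
Dropping 2×ivory figurine and 2×silver idol frees 24 lb; slotting in crystal orb + ruby pendant (24 lb) lifts the total to 4805 at 52 lb.
Nothing else within 52 lb beats 4805.

4805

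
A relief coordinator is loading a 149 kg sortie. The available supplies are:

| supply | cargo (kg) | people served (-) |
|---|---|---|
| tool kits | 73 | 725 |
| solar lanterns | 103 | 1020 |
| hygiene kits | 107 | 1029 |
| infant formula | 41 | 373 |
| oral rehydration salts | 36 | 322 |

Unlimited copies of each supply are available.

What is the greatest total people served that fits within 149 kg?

Ranking by ratio (people served/kg): tool kits 9.93, solar lanterns 9.90, hygiene kits 9.62, infant formula 9.10.
Best packing: 2×tool kits — 146 kg, 1450 total.
The spare 3 kg is too small for any remaining supply, and no exchange beats 1450.

1450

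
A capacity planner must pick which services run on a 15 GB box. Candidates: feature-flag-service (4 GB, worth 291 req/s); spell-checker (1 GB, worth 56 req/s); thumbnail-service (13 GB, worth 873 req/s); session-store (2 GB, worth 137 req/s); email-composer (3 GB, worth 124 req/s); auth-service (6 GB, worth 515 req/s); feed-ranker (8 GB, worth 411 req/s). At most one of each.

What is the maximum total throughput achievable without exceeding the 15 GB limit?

1067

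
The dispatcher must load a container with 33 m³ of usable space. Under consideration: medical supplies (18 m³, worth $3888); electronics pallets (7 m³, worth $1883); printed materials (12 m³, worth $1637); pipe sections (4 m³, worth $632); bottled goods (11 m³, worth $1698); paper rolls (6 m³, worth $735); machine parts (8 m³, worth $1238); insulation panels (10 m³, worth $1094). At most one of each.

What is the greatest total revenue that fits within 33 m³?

Ranking by ratio (revenue/m³): electronics pallets 269.00, medical supplies 216.00, pipe sections 158.00.
Taking the top-ratio shipments first gives medical supplies + electronics pallets + pipe sections for 6403 (29 m³).
Replace pipe sections with machine parts: the trade gains 606 net, giving 7009 at 33 m³.

7009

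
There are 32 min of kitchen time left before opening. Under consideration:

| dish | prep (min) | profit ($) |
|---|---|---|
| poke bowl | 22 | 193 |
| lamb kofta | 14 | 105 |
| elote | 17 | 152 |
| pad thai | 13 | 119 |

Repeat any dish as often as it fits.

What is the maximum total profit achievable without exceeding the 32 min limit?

Ranking by ratio (profit/min): pad thai 9.15, elote 8.94, poke bowl 8.77.
Filling by ratio: 2×pad thai for 238, with 6 min left unused.
Replace pad thai with elote: the trade gains 33 net, giving 271 at 30 min.
The spare 2 min is too small for any remaining dish, and no exchange beats 271.

271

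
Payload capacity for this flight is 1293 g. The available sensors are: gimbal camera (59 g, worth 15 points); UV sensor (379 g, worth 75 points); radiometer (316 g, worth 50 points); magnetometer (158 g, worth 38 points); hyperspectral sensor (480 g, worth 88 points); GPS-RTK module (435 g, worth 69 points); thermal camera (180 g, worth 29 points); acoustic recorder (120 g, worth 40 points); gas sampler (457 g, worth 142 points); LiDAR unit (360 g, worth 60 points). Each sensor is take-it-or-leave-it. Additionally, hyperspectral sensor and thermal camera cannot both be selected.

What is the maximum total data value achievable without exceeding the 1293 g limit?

323

Ranking by ratio (data value/g): acoustic recorder 0.33, gas sampler 0.31, gimbal camera 0.25.
The ratio heuristic lands on gimbal camera + UV sensor + magnetometer + acoustic recorder + gas sampler (310) but leaves 120 g idle.
Replace UV sensor with hyperspectral sensor: the trade gains 13 net, giving 323 at 1274 g.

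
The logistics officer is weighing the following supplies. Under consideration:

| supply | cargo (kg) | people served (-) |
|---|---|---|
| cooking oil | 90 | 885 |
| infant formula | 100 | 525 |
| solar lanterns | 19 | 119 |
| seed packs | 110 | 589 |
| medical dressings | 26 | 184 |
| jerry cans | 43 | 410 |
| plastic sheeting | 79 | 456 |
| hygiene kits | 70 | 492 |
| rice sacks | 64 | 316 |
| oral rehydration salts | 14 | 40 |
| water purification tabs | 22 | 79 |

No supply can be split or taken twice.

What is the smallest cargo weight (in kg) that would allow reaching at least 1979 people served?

Need the lightest bundle worth ≥ 1979.
cooking oil + medical dressings + jerry cans + hygiene kits + oral rehydration salts reaches 2011 using 243 kg.
Any bundle with less than 243 kg falls short of 1979.

243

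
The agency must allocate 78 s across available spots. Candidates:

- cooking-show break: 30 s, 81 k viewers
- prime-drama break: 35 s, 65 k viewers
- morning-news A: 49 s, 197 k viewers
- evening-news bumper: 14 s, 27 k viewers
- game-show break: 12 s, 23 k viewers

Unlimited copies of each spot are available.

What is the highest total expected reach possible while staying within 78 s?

251

Taking morning-news A + 2×evening-news bumper: 77 s used, 251 in expected reach.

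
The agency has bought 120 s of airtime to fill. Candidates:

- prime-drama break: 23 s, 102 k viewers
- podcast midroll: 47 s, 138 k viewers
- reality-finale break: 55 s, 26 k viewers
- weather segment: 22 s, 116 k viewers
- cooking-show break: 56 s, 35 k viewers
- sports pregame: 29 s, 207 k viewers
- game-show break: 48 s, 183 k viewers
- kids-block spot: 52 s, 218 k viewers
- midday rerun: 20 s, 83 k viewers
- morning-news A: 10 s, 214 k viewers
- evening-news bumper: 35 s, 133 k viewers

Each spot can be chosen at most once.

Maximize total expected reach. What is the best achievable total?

A density-first pass picks prime-drama break + weather segment + sports pregame + midday rerun + morning-news A — 722 at 104 s.
Dropping midday rerun frees 20 s; slotting in evening-news bumper (35 s) lifts the total to 772 at 119 s.
The closest alternative, weather segment + sports pregame + kids-block spot + morning-news A, reaches only 755.

772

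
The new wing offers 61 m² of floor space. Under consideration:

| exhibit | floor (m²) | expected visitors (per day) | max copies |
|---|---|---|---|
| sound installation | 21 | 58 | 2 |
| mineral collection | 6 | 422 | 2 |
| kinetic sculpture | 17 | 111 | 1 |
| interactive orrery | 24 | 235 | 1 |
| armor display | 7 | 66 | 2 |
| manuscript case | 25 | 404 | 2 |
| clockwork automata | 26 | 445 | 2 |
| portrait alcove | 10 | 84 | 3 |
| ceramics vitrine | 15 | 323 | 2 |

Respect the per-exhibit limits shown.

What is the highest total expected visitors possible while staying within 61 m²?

The ratio heuristic lands on 2×mineral collection + 2×armor display + 2×ceramics vitrine (1622) but leaves 5 m² idle.
Dropping armor display and ceramics vitrine frees 22 m²; slotting in clockwork automata (26 m²) lifts the total to 1678 at 60 m².
The spare 1 m² is too small for any remaining exhibit, and no exchange beats 1678.

1678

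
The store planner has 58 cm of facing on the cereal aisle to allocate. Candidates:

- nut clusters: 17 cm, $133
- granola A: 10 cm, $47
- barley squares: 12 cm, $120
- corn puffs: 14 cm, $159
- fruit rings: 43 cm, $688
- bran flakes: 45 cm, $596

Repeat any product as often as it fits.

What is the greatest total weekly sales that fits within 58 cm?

Density check — fruit rings 16.00, bran flakes 13.24, corn puffs 11.36, barley squares 10.00 are the best per cm.
Taking corn puffs + fruit rings: 57 cm used, 847 in weekly sales.

847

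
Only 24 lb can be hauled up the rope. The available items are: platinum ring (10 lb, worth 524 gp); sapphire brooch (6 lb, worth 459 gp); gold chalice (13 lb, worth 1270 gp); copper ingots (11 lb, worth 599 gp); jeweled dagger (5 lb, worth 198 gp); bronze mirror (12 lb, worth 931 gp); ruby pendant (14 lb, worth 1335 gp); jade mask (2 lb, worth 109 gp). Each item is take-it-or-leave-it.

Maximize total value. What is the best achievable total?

Taking the top-ratio items first gives sapphire brooch + gold chalice + jade mask for 1838 (21 lb).
Dropping jade mask frees 2 lb; slotting in jeweled dagger (5 lb) lifts the total to 1927 at 24 lb.
That's the maximum — no swap from here does better than 1927.

1927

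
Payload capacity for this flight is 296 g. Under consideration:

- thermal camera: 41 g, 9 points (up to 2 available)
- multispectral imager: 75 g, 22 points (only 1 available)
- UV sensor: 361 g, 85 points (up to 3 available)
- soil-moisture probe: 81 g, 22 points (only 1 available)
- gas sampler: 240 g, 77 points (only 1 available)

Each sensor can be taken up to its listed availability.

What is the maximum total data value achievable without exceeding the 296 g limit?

86

Thermal camera + gas sampler uses 281 of the 296 g and totals 86.
Every other selection either busts 296 g or exceeds an availability limit or fails to beat 86.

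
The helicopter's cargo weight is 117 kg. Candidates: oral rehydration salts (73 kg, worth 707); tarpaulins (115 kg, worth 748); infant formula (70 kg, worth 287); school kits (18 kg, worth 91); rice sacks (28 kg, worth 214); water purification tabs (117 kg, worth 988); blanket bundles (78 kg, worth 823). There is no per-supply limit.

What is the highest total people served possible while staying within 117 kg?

1037

Best packing: rice sacks + blanket bundles — 106 kg, 1037 total.
That's the maximum — no swap from here does better than 1037.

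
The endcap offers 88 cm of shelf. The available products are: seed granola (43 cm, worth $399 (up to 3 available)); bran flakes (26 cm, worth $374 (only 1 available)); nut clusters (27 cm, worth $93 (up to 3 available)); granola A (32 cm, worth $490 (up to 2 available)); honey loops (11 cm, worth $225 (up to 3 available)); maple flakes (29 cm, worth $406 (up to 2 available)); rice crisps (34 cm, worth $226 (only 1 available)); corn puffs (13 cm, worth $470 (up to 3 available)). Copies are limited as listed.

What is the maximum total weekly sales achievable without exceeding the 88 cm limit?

By weekly sales per cm: corn puffs 36.15, honey loops 20.45, granola A 15.31, bran flakes 14.38 lead.
Taking the top-ratio products first gives 3×honey loops + 3×corn puffs for 2085 (72 cm).
The 11 cm tied up in honey loops is better spent on bran flakes — total rises to 2234 (87 cm).
Nothing else within 88 cm beats 2234.

2234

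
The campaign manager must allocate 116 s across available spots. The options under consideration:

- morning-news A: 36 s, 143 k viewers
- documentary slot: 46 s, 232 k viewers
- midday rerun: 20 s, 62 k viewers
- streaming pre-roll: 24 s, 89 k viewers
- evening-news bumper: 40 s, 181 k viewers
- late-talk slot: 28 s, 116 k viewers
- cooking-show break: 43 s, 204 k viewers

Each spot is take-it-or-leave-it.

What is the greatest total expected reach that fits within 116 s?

529

The ratio heuristic lands on documentary slot + streaming pre-roll + cooking-show break (525) but leaves 3 s idle.
Dropping streaming pre-roll and cooking-show break frees 67 s; slotting in evening-news bumper + late-talk slot (68 s) lifts the total to 529 at 114 s.
No other feasible combination exceeds 529.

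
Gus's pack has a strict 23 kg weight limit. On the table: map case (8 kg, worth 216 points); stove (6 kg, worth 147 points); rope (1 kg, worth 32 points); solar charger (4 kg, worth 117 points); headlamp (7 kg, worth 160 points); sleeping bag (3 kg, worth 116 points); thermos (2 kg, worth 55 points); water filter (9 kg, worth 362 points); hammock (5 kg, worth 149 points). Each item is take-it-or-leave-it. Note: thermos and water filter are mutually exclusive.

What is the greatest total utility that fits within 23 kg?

Taking rope + solar charger + sleeping bag + water filter + hammock: 22 kg used, 776 in utility.
Next best is stove + rope + solar charger + sleeping bag + water filter at 774 (23 kg) — short by 2.

776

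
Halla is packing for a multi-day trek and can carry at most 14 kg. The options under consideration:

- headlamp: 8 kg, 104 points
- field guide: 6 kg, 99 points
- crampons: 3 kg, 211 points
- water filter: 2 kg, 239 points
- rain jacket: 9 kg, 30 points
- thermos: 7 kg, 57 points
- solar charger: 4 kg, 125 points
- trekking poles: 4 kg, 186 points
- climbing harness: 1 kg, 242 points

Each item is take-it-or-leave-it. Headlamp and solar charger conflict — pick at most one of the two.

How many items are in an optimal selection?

5

The maximum utility within 14 kg is 1003.
One optimal bundle: crampons + water filter + solar charger + trekking poles + climbing harness (14 kg).
All optima have 5 items.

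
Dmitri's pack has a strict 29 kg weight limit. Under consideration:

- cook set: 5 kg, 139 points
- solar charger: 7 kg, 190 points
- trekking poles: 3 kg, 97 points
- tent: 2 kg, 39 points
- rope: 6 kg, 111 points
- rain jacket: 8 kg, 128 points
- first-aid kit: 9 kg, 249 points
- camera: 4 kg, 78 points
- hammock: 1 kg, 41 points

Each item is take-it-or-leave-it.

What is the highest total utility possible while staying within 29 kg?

A density-first pass picks cook set + solar charger + trekking poles + tent + first-aid kit + hammock — 755 at 27 kg.
Replace tent with camera: the trade gains 39 net, giving 794 at 29 kg.

794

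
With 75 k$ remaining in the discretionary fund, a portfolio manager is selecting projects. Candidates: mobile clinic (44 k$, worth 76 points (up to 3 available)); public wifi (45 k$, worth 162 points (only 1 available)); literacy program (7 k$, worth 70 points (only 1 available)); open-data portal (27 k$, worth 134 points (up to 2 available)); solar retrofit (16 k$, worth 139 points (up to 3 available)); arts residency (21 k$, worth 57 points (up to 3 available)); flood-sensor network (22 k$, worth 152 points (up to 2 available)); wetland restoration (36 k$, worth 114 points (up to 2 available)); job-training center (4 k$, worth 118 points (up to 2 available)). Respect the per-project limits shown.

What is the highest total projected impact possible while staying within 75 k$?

Density check — job-training center 29.50, literacy program 10.00, solar retrofit 8.69, flood-sensor network 6.91 are the best per k$.
Taking the top-ratio projects first gives literacy program + 3×solar retrofit + 2×job-training center for 723 (63 k$).
The 32 k$ tied up in 2×solar retrofit is better spent on 2×flood-sensor network — total rises to 749 (75 k$).
No other feasible combination exceeds 749.

749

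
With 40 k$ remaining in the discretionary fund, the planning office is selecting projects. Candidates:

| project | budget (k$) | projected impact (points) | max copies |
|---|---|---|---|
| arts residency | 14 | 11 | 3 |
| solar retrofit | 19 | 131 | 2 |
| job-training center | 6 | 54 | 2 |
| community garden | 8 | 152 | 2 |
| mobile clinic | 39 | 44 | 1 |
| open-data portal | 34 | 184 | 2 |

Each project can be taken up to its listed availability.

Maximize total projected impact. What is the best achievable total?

435

Ranking by ratio (projected impact/k$): community garden 19.00, job-training center 9.00, solar retrofit 6.89.
The ratio heuristic lands on 2×job-training center + 2×community garden (412) but leaves 12 k$ idle.
Replace 2×job-training center with solar retrofit: the trade gains 23 net, giving 435 at 35 k$.
The spare 5 k$ is too small for any remaining project, and no exchange beats 435.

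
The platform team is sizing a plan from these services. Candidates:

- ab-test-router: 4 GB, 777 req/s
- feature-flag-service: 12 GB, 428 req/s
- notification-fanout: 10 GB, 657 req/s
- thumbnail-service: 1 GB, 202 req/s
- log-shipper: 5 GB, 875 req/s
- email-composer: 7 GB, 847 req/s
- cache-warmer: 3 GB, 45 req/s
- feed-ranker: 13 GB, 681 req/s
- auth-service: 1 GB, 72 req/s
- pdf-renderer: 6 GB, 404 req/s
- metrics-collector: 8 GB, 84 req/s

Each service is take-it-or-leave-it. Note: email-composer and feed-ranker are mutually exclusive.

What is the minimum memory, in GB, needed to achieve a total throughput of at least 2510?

17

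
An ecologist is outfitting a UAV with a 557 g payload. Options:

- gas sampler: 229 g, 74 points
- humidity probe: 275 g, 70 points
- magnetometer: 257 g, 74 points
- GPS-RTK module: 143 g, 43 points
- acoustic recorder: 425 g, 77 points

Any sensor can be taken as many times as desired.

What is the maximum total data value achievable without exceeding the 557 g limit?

160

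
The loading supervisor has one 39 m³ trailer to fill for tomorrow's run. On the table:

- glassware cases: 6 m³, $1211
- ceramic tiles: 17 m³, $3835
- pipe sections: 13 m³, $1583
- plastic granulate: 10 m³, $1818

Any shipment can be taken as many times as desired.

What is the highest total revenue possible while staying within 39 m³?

The ratio heuristic lands on 2×ceramic tiles (7670) but leaves 5 m³ idle.
Replace ceramic tiles with 2×glassware cases + plastic granulate: the trade gains 405 net, giving 8075 at 39 m³.
Nothing else within 39 m³ beats 8075.

8075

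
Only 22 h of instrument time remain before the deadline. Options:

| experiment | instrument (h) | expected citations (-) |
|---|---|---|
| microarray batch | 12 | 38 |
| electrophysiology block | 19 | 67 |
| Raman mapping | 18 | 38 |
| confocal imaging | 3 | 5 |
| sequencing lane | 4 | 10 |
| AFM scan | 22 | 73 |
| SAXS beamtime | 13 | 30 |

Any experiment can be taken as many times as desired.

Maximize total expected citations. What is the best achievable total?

A density-first pass picks electrophysiology block + confocal imaging — 72 at 22 h.
Replace electrophysiology block and confocal imaging with AFM scan: the trade gains 1 net, giving 73 at 22 h.

73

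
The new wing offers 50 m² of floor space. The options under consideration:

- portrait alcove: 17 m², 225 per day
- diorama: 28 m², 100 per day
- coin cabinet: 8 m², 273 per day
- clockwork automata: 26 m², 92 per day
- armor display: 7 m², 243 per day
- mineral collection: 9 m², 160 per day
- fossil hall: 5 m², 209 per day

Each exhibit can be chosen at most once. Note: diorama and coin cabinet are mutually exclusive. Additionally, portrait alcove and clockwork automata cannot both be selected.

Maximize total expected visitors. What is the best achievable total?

1110

Taking portrait alcove + coin cabinet + armor display + mineral collection + fossil hall: 46 m² used, 1110 in expected visitors.
An exhaustive check of the 128 subsets confirms 1110.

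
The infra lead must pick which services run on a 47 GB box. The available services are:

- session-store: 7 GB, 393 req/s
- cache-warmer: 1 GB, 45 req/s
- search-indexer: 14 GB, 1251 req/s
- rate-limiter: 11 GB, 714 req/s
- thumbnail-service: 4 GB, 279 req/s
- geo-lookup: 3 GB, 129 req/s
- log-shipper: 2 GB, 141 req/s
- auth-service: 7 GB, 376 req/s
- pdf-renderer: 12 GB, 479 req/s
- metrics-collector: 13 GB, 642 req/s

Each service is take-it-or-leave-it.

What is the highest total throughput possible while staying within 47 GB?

3199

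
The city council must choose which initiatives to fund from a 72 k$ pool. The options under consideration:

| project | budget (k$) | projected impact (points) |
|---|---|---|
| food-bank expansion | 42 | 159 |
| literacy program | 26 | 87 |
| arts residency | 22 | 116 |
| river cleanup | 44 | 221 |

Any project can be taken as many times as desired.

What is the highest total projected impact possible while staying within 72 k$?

348

3×arts residency uses 66 of the 72 k$ and totals 348.
Nothing else within 72 k$ beats 348.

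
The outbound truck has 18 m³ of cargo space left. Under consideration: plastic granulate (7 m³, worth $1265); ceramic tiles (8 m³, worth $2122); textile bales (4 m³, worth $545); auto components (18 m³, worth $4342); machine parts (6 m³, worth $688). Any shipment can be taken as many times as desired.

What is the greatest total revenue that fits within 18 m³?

4342

By revenue per m³: ceramic tiles 265.25, auto components 241.22, plastic granulate 180.71 lead.
Taking the top-ratio shipments first gives 2×ceramic tiles for 4244 (16 m³).
Dropping 2×ceramic tiles frees 16 m³; slotting in auto components (18 m³) lifts the total to 4342 at 18 m³.
Every other selection either busts 18 m³ or fails to beat 4342.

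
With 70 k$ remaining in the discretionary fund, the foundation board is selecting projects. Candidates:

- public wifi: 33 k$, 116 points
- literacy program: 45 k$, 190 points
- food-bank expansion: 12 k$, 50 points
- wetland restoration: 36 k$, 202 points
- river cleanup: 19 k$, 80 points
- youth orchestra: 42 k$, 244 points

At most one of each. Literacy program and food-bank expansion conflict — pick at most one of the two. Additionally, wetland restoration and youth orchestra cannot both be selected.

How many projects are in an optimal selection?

3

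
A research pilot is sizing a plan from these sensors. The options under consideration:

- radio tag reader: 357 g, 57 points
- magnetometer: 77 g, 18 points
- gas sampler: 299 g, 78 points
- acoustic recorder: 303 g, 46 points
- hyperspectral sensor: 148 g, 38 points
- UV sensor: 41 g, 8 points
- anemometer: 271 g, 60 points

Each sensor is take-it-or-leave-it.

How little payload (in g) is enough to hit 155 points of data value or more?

Need the lightest bundle worth ≥ 155.
magnetometer + gas sampler + anemometer reaches 156 using 647 g.
No combination under 647 g hits 155.

647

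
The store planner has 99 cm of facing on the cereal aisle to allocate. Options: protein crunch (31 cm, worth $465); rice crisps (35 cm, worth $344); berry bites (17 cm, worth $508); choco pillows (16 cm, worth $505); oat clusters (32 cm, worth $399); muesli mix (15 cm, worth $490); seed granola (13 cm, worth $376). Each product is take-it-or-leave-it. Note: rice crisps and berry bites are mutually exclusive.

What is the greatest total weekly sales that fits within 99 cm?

2344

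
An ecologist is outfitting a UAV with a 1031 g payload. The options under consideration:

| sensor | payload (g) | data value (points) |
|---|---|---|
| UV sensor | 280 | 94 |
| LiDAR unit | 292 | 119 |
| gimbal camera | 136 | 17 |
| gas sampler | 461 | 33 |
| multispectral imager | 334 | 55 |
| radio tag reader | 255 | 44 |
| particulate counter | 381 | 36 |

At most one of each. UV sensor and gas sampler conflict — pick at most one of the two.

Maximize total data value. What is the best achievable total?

274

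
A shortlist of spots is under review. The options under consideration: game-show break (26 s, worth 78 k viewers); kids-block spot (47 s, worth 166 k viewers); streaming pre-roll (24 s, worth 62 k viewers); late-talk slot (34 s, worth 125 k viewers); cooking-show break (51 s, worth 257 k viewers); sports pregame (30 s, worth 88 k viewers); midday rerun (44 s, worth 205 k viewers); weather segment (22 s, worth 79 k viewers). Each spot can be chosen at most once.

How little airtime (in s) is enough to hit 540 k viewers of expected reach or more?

Look for the lowest-airtime combination reaching 540.
Taking cooking-show break + midday rerun + weather segment gives 541 (≥ 540) for 117 s.
Below 117 s the best achievable stays under 540.

117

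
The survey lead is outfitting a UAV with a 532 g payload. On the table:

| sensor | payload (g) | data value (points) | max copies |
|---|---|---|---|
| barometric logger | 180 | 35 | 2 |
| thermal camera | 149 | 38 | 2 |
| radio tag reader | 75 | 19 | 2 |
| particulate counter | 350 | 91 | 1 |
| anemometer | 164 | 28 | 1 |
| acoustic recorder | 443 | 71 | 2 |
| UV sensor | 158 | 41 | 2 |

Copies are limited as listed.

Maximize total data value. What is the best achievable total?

136

A density-first pass picks particulate counter + UV sensor — 132 at 508 g.
The 350 g tied up in particulate counter is better spent on 2×thermal camera + radio tag reader — total rises to 136 (531 g).
Nothing else within 532 g beats 136.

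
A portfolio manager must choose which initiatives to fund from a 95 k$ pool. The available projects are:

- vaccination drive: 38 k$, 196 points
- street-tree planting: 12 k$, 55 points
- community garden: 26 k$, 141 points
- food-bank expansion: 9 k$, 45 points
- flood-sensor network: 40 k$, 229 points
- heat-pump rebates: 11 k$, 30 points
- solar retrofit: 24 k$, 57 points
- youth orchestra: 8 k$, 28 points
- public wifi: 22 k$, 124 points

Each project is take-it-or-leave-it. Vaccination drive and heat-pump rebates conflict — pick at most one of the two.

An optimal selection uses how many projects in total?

4

Optimal total is 506.
vaccination drive + community garden + food-bank expansion + public wifi hits 506 at 95 k$.
Any selection reaching 506 contains exactly 4 projects.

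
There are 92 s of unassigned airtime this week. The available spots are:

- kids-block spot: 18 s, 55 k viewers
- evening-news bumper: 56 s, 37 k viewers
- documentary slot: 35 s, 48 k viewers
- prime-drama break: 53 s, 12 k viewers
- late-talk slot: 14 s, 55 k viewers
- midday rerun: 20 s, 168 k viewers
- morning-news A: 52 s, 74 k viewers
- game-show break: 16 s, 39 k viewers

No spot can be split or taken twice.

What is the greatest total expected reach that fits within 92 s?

326

Ranking by ratio (expected reach/s): midday rerun 8.40, late-talk slot 3.93, kids-block spot 3.06, game-show break 2.44.
Taking the top-ratio spots first gives kids-block spot + late-talk slot + midday rerun + game-show break for 317 (68 s).
Replace game-show break with documentary slot: the trade gains 9 net, giving 326 at 87 s.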